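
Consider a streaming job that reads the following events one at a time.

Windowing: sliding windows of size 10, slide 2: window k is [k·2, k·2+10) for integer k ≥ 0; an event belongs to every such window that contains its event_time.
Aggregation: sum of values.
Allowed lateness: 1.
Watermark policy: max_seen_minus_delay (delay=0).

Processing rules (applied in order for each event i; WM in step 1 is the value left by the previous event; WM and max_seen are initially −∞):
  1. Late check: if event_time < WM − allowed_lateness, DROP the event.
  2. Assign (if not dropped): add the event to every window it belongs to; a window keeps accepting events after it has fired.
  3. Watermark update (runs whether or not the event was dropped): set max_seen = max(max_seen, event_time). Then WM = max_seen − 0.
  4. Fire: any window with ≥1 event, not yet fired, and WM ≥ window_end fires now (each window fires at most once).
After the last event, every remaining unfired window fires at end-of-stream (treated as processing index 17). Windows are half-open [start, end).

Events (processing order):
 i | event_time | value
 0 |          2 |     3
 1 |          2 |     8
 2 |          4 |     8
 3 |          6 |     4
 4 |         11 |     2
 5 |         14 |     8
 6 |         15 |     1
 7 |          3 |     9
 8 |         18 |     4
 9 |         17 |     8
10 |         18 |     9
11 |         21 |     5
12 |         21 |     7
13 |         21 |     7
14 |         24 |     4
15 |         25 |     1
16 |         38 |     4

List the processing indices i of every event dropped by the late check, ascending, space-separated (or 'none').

i=0 t=2 v=3: → [2,12),[0,10); WM=2
i=1 t=2 v=8: → [2,12),[0,10); WM=2
i=2 t=4 v=8: → [4,14),[2,12),[0,10); WM=4
i=3 t=6 v=4: → [6,16),[4,14),[2,12),[0,10); WM=6
i=4 t=11 v=2: → [10,20),[8,18),[6,16),[4,14),[2,12); WM=11; [0,10) fires=23
i=5 t=14 v=8: → [14,24),[12,22),[10,20),[8,18),[6,16); WM=14; [2,12) fires=25 [4,14) fires=14
i=6 t=15 v=1: → [14,24),[12,22),[10,20),[8,18),[6,16); WM=15
i=7 t=3 v=9: DROP (t<15-1); WM=15
i=8 t=18 v=4: → [18,28),[16,26),[14,24),[12,22),[10,20); WM=18; [6,16) fires=15 [8,18) fires=11
i=9 t=17 v=8: → [16,26),[14,24),[12,22),[10,20),[8,18); WM=18
i=10 t=18 v=9: → [18,28),[16,26),[14,24),[12,22),[10,20); WM=18
i=11 t=21 v=5: → [20,30),[18,28),[16,26),[14,24),[12,22); WM=21; [10,20) fires=32
i=12 t=21 v=7: → [20,30),[18,28),[16,26),[14,24),[12,22); WM=21
i=13 t=21 v=7: → [20,30),[18,28),[16,26),[14,24),[12,22); WM=21
i=14 t=24 v=4: → [24,34),[22,32),[20,30),[18,28),[16,26); WM=24; [12,22) fires=49 [14,24) fires=49
i=15 t=25 v=1: → [24,34),[22,32),[20,30),[18,28),[16,26); WM=25
i=16 t=38 v=4: → [38,48),[36,46),[34,44),[32,42),[30,40); WM=38; [16,26) fires=45 [18,28) fires=37 [20,30) fires=24 [22,32) fires=5 [24,34) fires=5

7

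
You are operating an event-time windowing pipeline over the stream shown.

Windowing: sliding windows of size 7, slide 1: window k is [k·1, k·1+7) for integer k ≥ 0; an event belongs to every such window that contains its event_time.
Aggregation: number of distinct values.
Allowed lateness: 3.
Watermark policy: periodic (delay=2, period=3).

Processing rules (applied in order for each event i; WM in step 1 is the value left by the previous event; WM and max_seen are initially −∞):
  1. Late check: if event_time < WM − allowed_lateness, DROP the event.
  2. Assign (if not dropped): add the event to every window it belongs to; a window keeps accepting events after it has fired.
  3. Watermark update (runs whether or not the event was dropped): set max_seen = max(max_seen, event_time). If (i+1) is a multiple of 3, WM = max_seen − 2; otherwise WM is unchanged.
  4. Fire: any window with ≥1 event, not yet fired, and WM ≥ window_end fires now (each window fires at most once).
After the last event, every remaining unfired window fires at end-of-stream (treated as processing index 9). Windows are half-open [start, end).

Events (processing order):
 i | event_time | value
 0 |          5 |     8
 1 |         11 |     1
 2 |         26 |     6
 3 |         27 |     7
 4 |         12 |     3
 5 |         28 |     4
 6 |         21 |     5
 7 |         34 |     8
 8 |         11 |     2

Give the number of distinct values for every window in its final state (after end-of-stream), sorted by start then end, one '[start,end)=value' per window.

i=0 t=5 v=8: → [5,12),[4,11),[3,10),[2,9),[1,8),[0,7); WM=−∞
i=1 t=11 v=1: → [11,18),[10,17),[9,16),[8,15),[7,14),[6,13),[5,12); WM=−∞
i=2 t=26 v=6: → [26,33),[25,32),[24,31),[23,30),[22,29),[21,28),[20,27); WM=24; [0,7) fires=1 [1,8) fires=1 [2,9) fires=1 [3,10) fires=1 [4,11) fires=1 [5,12) fires=2 [6,13) fires=1 [7,14) fires=1 [8,15) fires=1 [9,16) fires=1 [10,17) fires=1 [11,18) fires=1
i=3 t=27 v=7: → [27,34),[26,33),[25,32),[24,31),[23,30),[22,29),[21,28); WM=24
i=4 t=12 v=3: DROP (t<24-3); WM=24
i=5 t=28 v=4: → [28,35),[27,34),[26,33),[25,32),[24,31),[23,30),[22,29); WM=26
i=6 t=21 v=5: DROP (t<26-3); WM=26
i=7 t=34 v=8: → [34,41),[33,40),[32,39),[31,38),[30,37),[29,36),[28,35); WM=26
i=8 t=11 v=2: DROP (t<26-3); WM=32; [20,27) fires=1 [21,28) fires=2 [22,29) fires=3 [23,30) fires=3 [24,31) fires=3 [25,32) fires=3

[0,7)=1 [1,8)=1 [2,9)=1 [3,10)=1 [4,11)=1 [5,12)=2 [6,13)=1 [7,14)=1 [8,15)=1 [9,16)=1 [10,17)=1 [11,18)=1 [20,27)=1 [21,28)=2 [22,29)=3 [23,30)=3 [24,31)=3 [25,32)=3 [26,33)=3 [27,34)=2 [28,35)=2 [29,36)=1 [30,37)=1 [31,38)=1 [32,39)=1 [33,40)=1 [34,41)=1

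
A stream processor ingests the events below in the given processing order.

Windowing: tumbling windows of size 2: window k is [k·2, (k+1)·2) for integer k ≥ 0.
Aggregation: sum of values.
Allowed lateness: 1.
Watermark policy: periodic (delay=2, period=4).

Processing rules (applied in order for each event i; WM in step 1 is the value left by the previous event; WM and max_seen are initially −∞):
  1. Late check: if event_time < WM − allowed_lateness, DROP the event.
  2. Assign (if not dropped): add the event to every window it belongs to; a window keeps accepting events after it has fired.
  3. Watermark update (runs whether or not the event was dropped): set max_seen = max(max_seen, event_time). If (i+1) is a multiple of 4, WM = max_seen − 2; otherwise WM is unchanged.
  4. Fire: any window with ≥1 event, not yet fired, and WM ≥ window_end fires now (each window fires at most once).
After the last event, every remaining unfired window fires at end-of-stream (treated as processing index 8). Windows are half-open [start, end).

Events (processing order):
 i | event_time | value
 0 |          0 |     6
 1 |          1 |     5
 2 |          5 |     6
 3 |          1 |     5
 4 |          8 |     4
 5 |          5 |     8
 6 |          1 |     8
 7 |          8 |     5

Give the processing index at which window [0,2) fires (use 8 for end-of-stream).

i=0 t=0 v=6: → [0,2); WM=−∞
i=1 t=1 v=5: → [0,2); WM=−∞
i=2 t=5 v=6: → [4,6); WM=−∞
i=3 t=1 v=5: → [0,2); WM=3; [0,2) fires=16
i=4 t=8 v=4: → [8,10); WM=3
i=5 t=5 v=8: → [4,6); WM=3
i=6 t=1 v=8: DROP (t<3-1); WM=3
i=7 t=8 v=5: → [8,10); WM=6; [4,6) fires=14

3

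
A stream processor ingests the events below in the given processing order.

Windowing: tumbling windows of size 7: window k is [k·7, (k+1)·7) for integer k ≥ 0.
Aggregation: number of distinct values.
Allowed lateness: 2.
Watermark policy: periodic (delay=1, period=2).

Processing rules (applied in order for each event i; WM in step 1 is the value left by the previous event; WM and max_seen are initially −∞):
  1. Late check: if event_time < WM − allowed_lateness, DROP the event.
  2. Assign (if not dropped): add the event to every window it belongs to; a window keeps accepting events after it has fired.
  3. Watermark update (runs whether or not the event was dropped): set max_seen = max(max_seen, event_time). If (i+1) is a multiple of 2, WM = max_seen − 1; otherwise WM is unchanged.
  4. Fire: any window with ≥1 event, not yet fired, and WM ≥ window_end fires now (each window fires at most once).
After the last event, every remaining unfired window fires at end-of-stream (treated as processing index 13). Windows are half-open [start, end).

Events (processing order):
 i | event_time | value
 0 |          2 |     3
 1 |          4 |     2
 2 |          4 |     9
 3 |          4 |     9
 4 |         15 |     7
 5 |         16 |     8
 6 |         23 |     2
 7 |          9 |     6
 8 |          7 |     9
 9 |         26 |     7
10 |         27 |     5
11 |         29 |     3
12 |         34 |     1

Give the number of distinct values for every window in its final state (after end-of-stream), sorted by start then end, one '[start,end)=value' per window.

[0,7)=3 [14,21)=2 [21,28)=3 [28,35)=2

i=0 t=2 v=3: → [0,7); WM=−∞
i=1 t=4 v=2: → [0,7); WM=3
i=2 t=4 v=9: → [0,7); WM=3
i=3 t=4 v=9: → [0,7); WM=3
i=4 t=15 v=7: → [14,21); WM=3
i=5 t=16 v=8: → [14,21); WM=15; [0,7) fires=3
i=6 t=23 v=2: → [21,28); WM=15
i=7 t=9 v=6: DROP (t<15-2); WM=22; [14,21) fires=2
i=8 t=7 v=9: DROP (t<22-2); WM=22
i=9 t=26 v=7: → [21,28); WM=25
i=10 t=27 v=5: → [21,28); WM=25
i=11 t=29 v=3: → [28,35); WM=28; [21,28) fires=3
i=12 t=34 v=1: → [28,35); WM=28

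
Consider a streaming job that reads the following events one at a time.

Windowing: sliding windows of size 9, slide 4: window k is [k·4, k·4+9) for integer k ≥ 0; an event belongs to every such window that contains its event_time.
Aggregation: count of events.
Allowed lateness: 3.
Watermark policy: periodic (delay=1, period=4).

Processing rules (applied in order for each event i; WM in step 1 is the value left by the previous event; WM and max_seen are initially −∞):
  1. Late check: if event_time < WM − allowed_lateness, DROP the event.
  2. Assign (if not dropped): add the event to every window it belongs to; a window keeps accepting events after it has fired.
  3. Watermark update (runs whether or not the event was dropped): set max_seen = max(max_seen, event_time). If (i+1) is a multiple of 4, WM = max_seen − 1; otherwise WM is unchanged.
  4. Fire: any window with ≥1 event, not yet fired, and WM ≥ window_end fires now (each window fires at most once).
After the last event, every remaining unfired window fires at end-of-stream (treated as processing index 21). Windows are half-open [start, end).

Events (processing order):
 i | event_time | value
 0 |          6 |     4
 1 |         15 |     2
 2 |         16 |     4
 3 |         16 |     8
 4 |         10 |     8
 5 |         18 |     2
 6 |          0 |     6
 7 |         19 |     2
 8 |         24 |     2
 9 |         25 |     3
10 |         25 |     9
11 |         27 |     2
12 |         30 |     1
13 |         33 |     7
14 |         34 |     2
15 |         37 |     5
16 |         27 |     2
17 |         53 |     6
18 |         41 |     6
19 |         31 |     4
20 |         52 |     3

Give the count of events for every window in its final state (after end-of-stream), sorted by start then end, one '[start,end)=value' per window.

i=0 t=6 v=4: → [4,13),[0,9); WM=−∞
i=1 t=15 v=2: → [12,21),[8,17); WM=−∞
i=2 t=16 v=4: → [16,25),[12,21),[8,17); WM=−∞
i=3 t=16 v=8: → [16,25),[12,21),[8,17); WM=15; [0,9) fires=1 [4,13) fires=1
i=4 t=10 v=8: DROP (t<15-3); WM=15
i=5 t=18 v=2: → [16,25),[12,21); WM=15
i=6 t=0 v=6: DROP (t<15-3); WM=15
i=7 t=19 v=2: → [16,25),[12,21); WM=18; [8,17) fires=3
i=8 t=24 v=2: → [24,33),[20,29),[16,25); WM=18
i=9 t=25 v=3: → [24,33),[20,29); WM=18
i=10 t=25 v=9: → [24,33),[20,29); WM=18
i=11 t=27 v=2: → [24,33),[20,29); WM=26; [12,21) fires=5 [16,25) fires=5
i=12 t=30 v=1: → [28,37),[24,33); WM=26
i=13 t=33 v=7: → [32,41),[28,37); WM=26
i=14 t=34 v=2: → [32,41),[28,37); WM=26
i=15 t=37 v=5: → [36,45),[32,41); WM=36; [20,29) fires=4 [24,33) fires=5
i=16 t=27 v=2: DROP (t<36-3); WM=36
i=17 t=53 v=6: → [52,61),[48,57); WM=36
i=18 t=41 v=6: → [40,49),[36,45); WM=36
i=19 t=31 v=4: DROP (t<36-3); WM=52; [28,37) fires=3 [32,41) fires=3 [36,45) fires=2 [40,49) fires=1
i=20 t=52 v=3: → [52,61),[48,57),[44,53); WM=52

[0,9)=1 [4,13)=1 [8,17)=3 [12,21)=5 [16,25)=5 [20,29)=4 [24,33)=5 [28,37)=3 [32,41)=3 [36,45)=2 [40,49)=1 [44,53)=1 [48,57)=2 [52,61)=2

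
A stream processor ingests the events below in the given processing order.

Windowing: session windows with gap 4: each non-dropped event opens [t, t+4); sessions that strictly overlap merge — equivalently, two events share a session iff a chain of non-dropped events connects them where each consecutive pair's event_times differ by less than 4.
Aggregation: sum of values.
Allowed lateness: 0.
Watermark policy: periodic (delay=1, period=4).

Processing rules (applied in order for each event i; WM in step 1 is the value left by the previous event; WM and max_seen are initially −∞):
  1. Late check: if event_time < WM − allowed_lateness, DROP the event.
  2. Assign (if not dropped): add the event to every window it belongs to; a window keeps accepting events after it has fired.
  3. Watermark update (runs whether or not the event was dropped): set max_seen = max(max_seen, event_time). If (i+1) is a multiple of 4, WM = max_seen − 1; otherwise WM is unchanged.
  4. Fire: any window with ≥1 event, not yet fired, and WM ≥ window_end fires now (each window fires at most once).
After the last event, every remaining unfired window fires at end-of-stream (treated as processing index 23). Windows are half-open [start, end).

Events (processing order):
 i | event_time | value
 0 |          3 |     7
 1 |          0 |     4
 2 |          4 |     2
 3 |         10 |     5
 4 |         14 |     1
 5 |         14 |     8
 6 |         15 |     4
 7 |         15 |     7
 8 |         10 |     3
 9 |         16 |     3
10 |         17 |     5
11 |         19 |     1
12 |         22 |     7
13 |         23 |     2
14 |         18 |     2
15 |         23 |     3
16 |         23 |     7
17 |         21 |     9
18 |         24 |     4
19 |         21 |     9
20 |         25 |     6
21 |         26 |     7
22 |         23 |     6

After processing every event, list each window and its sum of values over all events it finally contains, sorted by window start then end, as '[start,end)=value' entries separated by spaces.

[0,8)=13 [10,14)=5 [14,30)=73

i=0 t=3 v=7: → [3,7); WM=−∞
i=1 t=0 v=4: → [0,7); WM=−∞
i=2 t=4 v=2: → [0,8); WM=−∞
i=3 t=10 v=5: → [10,14); WM=9
i=4 t=14 v=1: → [14,18); WM=9
i=5 t=14 v=8: → [14,18); WM=9
i=6 t=15 v=4: → [14,19); WM=9
i=7 t=15 v=7: → [14,19); WM=14
i=8 t=10 v=3: DROP (t<14-0); WM=14
i=9 t=16 v=3: → [14,20); WM=14
i=10 t=17 v=5: → [14,21); WM=14
i=11 t=19 v=1: → [14,23); WM=18
i=12 t=22 v=7: → [14,26); WM=18
i=13 t=23 v=2: → [14,27); WM=18
i=14 t=18 v=2: → [14,27); WM=18
i=15 t=23 v=3: → [14,27); WM=22
i=16 t=23 v=7: → [14,27); WM=22
i=17 t=21 v=9: DROP (t<22-0); WM=22
i=18 t=24 v=4: → [14,28); WM=22
i=19 t=21 v=9: DROP (t<22-0); WM=23
i=20 t=25 v=6: → [14,29); WM=23
i=21 t=26 v=7: → [14,30); WM=23
i=22 t=23 v=6: → [14,30); WM=23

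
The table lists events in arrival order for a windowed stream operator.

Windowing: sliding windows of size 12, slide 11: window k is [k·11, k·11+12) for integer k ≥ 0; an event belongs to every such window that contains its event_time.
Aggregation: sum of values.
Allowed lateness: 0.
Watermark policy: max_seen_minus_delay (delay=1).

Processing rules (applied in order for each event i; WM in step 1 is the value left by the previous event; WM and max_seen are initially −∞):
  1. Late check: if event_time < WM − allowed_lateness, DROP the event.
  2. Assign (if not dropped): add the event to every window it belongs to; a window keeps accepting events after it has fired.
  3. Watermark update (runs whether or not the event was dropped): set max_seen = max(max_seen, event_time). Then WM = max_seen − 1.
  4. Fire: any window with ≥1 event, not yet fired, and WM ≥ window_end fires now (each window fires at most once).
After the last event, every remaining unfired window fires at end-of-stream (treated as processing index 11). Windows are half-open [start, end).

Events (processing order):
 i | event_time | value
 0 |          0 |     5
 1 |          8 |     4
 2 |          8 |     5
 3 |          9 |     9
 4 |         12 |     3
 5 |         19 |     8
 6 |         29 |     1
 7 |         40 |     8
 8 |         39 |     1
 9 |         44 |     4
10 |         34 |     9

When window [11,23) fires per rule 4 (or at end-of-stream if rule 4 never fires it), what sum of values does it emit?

i=0 t=0 v=5: → [0,12); WM=-1
i=1 t=8 v=4: → [0,12); WM=7
i=2 t=8 v=5: → [0,12); WM=7
i=3 t=9 v=9: → [0,12); WM=8
i=4 t=12 v=3: → [11,23); WM=11
i=5 t=19 v=8: → [11,23); WM=18; [0,12) fires=23
i=6 t=29 v=1: → [22,34); WM=28; [11,23) fires=11
i=7 t=40 v=8: → [33,45); WM=39; [22,34) fires=1
i=8 t=39 v=1: → [33,45); WM=39
i=9 t=44 v=4: → [44,56),[33,45); WM=43
i=10 t=34 v=9: DROP (t<43-0); WM=43

11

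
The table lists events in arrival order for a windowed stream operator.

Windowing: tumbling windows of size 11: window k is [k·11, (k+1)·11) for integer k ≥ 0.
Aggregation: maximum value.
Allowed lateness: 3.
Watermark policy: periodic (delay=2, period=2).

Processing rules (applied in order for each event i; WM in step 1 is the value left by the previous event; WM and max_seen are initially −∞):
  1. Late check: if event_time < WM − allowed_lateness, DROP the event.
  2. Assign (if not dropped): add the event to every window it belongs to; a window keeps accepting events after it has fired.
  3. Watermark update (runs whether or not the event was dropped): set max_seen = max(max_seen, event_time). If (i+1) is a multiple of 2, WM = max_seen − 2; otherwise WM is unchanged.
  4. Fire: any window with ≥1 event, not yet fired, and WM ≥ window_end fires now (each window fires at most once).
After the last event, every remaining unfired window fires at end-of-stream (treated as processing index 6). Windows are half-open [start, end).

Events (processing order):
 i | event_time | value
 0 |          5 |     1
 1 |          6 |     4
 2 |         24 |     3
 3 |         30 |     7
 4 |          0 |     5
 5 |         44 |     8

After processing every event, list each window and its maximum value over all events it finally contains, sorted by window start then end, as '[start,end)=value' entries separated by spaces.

[0,11)=4 [22,33)=7 [44,55)=8

i=0 t=5 v=1: → [0,11); WM=−∞
i=1 t=6 v=4: → [0,11); WM=4
i=2 t=24 v=3: → [22,33); WM=4
i=3 t=30 v=7: → [22,33); WM=28; [0,11) fires=4
i=4 t=0 v=5: DROP (t<28-3); WM=28
i=5 t=44 v=8: → [44,55); WM=42; [22,33) fires=7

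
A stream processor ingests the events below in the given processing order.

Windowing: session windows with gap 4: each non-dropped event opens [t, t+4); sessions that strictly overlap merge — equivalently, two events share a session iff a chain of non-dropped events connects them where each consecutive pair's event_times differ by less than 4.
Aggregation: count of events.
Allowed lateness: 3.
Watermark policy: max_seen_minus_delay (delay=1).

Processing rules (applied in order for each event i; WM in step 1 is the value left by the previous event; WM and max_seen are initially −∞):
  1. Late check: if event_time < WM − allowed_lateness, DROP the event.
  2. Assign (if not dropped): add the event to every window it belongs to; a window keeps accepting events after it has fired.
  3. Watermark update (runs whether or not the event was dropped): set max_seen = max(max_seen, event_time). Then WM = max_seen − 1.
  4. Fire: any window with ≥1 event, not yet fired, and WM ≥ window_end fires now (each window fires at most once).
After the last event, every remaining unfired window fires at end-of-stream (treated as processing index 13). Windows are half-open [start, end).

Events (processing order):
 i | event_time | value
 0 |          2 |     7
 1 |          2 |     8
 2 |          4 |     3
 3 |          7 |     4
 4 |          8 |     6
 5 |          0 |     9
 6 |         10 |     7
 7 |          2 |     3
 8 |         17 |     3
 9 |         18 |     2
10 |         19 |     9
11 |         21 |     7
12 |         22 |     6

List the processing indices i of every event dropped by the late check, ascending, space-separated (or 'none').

5 7

i=0 t=2 v=7: → [2,6); WM=1
i=1 t=2 v=8: → [2,6); WM=1
i=2 t=4 v=3: → [2,8); WM=3
i=3 t=7 v=4: → [2,11); WM=6
i=4 t=8 v=6: → [2,12); WM=7
i=5 t=0 v=9: DROP (t<7-3); WM=7
i=6 t=10 v=7: → [2,14); WM=9
i=7 t=2 v=3: DROP (t<9-3); WM=9
i=8 t=17 v=3: → [17,21); WM=16
i=9 t=18 v=2: → [17,22); WM=17
i=10 t=19 v=9: → [17,23); WM=18
i=11 t=21 v=7: → [17,25); WM=20
i=12 t=22 v=6: → [17,26); WM=21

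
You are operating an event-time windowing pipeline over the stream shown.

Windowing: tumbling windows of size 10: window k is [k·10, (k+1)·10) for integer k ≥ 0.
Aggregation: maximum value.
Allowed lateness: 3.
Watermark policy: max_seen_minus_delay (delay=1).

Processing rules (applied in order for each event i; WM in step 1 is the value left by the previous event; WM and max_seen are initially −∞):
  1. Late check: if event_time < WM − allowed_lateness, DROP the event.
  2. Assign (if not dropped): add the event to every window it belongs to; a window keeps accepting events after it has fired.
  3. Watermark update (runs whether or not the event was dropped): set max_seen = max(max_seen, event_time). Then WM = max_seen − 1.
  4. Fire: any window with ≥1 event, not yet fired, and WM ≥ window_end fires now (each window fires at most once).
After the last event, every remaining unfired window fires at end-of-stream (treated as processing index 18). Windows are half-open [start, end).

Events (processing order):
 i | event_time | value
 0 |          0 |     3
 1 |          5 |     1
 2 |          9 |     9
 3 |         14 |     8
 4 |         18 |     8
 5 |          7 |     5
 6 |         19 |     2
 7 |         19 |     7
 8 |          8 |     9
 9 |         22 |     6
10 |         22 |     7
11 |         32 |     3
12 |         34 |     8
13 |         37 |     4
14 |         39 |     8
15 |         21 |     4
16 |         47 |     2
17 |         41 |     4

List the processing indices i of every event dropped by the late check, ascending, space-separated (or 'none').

5 8 15 17

i=0 t=0 v=3: → [0,10); WM=-1
i=1 t=5 v=1: → [0,10); WM=4
i=2 t=9 v=9: → [0,10); WM=8
i=3 t=14 v=8: → [10,20); WM=13; [0,10) fires=9
i=4 t=18 v=8: → [10,20); WM=17
i=5 t=7 v=5: DROP (t<17-3); WM=17
i=6 t=19 v=2: → [10,20); WM=18
i=7 t=19 v=7: → [10,20); WM=18
i=8 t=8 v=9: DROP (t<18-3); WM=18
i=9 t=22 v=6: → [20,30); WM=21; [10,20) fires=8
i=10 t=22 v=7: → [20,30); WM=21
i=11 t=32 v=3: → [30,40); WM=31; [20,30) fires=7
i=12 t=34 v=8: → [30,40); WM=33
i=13 t=37 v=4: → [30,40); WM=36
i=14 t=39 v=8: → [30,40); WM=38
i=15 t=21 v=4: DROP (t<38-3); WM=38
i=16 t=47 v=2: → [40,50); WM=46; [30,40) fires=8
i=17 t=41 v=4: DROP (t<46-3); WM=46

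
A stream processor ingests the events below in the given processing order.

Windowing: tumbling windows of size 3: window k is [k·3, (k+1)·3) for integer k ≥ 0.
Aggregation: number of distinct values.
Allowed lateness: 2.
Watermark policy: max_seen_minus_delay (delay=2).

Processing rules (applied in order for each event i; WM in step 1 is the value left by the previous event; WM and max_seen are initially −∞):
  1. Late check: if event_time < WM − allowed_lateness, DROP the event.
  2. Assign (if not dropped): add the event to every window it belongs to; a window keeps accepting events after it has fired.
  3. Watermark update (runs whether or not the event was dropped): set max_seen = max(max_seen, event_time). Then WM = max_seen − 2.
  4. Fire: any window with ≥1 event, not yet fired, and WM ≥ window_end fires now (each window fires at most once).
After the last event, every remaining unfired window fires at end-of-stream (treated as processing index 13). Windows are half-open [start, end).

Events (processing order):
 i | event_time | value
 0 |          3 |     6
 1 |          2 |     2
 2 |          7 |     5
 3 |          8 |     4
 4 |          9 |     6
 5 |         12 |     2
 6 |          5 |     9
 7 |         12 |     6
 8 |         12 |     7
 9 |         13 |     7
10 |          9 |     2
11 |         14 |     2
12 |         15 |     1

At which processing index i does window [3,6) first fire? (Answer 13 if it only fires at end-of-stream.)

i=0 t=3 v=6: → [3,6); WM=1
i=1 t=2 v=2: → [0,3); WM=1
i=2 t=7 v=5: → [6,9); WM=5; [0,3) fires=1
i=3 t=8 v=4: → [6,9); WM=6; [3,6) fires=1
i=4 t=9 v=6: → [9,12); WM=7
i=5 t=12 v=2: → [12,15); WM=10; [6,9) fires=2
i=6 t=5 v=9: DROP (t<10-2); WM=10
i=7 t=12 v=6: → [12,15); WM=10
i=8 t=12 v=7: → [12,15); WM=10
i=9 t=13 v=7: → [12,15); WM=11
i=10 t=9 v=2: → [9,12); WM=11
i=11 t=14 v=2: → [12,15); WM=12; [9,12) fires=2
i=12 t=15 v=1: → [15,18); WM=13

3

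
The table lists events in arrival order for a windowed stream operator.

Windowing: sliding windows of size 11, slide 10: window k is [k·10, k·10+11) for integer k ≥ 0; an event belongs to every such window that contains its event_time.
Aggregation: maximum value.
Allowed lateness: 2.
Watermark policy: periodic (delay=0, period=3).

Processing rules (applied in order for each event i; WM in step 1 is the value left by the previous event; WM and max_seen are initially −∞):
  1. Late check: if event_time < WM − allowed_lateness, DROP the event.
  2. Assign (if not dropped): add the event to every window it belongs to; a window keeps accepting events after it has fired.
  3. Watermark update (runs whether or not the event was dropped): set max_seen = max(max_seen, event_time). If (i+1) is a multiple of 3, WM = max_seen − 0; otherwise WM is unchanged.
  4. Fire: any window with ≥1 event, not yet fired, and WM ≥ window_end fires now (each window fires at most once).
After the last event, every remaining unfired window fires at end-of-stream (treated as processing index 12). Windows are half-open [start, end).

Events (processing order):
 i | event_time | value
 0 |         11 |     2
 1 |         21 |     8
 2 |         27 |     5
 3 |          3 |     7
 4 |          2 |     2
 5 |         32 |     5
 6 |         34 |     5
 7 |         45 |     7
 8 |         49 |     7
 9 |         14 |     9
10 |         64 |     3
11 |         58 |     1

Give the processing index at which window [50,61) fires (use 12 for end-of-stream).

i=0 t=11 v=2: → [10,21); WM=−∞
i=1 t=21 v=8: → [20,31); WM=−∞
i=2 t=27 v=5: → [20,31); WM=27; [10,21) fires=2
i=3 t=3 v=7: DROP (t<27-2); WM=27
i=4 t=2 v=2: DROP (t<27-2); WM=27
i=5 t=32 v=5: → [30,41); WM=32; [20,31) fires=8
i=6 t=34 v=5: → [30,41); WM=32
i=7 t=45 v=7: → [40,51); WM=32
i=8 t=49 v=7: → [40,51); WM=49; [30,41) fires=5
i=9 t=14 v=9: DROP (t<49-2); WM=49
i=10 t=64 v=3: → [60,71); WM=49
i=11 t=58 v=1: → [50,61); WM=64; [40,51) fires=7 [50,61) fires=1

11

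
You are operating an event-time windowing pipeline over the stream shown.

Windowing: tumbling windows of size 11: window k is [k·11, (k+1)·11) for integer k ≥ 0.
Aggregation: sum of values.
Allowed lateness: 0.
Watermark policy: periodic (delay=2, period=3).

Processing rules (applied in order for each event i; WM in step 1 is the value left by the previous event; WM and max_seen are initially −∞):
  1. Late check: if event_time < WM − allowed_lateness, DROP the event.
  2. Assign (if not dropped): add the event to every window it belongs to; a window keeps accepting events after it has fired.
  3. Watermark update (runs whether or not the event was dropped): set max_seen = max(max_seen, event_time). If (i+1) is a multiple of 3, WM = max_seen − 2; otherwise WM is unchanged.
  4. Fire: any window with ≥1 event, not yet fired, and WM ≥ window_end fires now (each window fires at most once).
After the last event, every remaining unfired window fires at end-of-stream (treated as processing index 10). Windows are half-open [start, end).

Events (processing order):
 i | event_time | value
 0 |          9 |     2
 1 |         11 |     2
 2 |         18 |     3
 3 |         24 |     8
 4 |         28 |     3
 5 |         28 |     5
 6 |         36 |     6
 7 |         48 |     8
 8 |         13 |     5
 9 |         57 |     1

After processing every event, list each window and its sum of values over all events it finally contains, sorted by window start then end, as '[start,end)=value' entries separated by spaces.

[0,11)=2 [11,22)=5 [22,33)=16 [33,44)=6 [44,55)=8 [55,66)=1

i=0 t=9 v=2: → [0,11); WM=−∞
i=1 t=11 v=2: → [11,22); WM=−∞
i=2 t=18 v=3: → [11,22); WM=16; [0,11) fires=2
i=3 t=24 v=8: → [22,33); WM=16
i=4 t=28 v=3: → [22,33); WM=16
i=5 t=28 v=5: → [22,33); WM=26; [11,22) fires=5
i=6 t=36 v=6: → [33,44); WM=26
i=7 t=48 v=8: → [44,55); WM=26
i=8 t=13 v=5: DROP (t<26-0); WM=46; [22,33) fires=16 [33,44) fires=6
i=9 t=57 v=1: → [55,66); WM=46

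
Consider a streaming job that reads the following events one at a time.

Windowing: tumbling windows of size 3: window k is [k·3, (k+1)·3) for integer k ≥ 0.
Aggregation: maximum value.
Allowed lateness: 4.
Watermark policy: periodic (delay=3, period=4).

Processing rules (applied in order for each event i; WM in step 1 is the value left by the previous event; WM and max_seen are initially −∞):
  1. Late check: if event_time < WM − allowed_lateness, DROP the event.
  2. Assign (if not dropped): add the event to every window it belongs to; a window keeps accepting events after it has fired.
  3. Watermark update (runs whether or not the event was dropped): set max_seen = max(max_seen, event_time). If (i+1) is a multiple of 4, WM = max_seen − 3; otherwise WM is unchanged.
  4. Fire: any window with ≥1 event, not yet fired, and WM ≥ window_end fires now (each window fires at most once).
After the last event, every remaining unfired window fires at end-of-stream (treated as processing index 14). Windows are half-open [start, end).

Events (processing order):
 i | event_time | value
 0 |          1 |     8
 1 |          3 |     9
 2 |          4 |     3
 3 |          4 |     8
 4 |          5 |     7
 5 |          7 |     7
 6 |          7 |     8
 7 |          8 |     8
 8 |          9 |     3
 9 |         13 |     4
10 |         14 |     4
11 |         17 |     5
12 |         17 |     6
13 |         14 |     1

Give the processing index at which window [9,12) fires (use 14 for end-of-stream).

i=0 t=1 v=8: → [0,3); WM=−∞
i=1 t=3 v=9: → [3,6); WM=−∞
i=2 t=4 v=3: → [3,6); WM=−∞
i=3 t=4 v=8: → [3,6); WM=1
i=4 t=5 v=7: → [3,6); WM=1
i=5 t=7 v=7: → [6,9); WM=1
i=6 t=7 v=8: → [6,9); WM=1
i=7 t=8 v=8: → [6,9); WM=5; [0,3) fires=8
i=8 t=9 v=3: → [9,12); WM=5
i=9 t=13 v=4: → [12,15); WM=5
i=10 t=14 v=4: → [12,15); WM=5
i=11 t=17 v=5: → [15,18); WM=14; [3,6) fires=9 [6,9) fires=8 [9,12) fires=3
i=12 t=17 v=6: → [15,18); WM=14
i=13 t=14 v=1: → [12,15); WM=14

11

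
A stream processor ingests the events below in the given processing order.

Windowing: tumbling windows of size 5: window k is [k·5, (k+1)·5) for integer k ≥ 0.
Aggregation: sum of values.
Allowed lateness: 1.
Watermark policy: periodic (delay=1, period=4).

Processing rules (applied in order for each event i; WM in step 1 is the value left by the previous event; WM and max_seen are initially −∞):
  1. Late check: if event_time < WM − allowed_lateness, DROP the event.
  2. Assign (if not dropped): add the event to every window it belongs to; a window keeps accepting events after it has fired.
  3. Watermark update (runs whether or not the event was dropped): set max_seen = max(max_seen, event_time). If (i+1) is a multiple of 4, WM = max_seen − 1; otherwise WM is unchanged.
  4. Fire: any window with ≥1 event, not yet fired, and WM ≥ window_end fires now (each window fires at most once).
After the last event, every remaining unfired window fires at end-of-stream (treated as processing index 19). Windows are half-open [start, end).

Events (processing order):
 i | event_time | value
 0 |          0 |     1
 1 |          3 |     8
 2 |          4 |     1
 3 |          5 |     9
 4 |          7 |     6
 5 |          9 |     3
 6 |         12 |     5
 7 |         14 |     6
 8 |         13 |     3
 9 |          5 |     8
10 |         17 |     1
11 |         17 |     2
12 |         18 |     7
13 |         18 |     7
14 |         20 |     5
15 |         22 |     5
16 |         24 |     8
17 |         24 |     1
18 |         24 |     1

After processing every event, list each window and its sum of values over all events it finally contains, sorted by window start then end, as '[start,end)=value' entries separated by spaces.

i=0 t=0 v=1: → [0,5); WM=−∞
i=1 t=3 v=8: → [0,5); WM=−∞
i=2 t=4 v=1: → [0,5); WM=−∞
i=3 t=5 v=9: → [5,10); WM=4
i=4 t=7 v=6: → [5,10); WM=4
i=5 t=9 v=3: → [5,10); WM=4
i=6 t=12 v=5: → [10,15); WM=4
i=7 t=14 v=6: → [10,15); WM=13; [0,5) fires=10 [5,10) fires=18
i=8 t=13 v=3: → [10,15); WM=13
i=9 t=5 v=8: DROP (t<13-1); WM=13
i=10 t=17 v=1: → [15,20); WM=13
i=11 t=17 v=2: → [15,20); WM=16; [10,15) fires=14
i=12 t=18 v=7: → [15,20); WM=16
i=13 t=18 v=7: → [15,20); WM=16
i=14 t=20 v=5: → [20,25); WM=16
i=15 t=22 v=5: → [20,25); WM=21; [15,20) fires=17
i=16 t=24 v=8: → [20,25); WM=21
i=17 t=24 v=1: → [20,25); WM=21
i=18 t=24 v=1: → [20,25); WM=21

[0,5)=10 [5,10)=18 [10,15)=14 [15,20)=17 [20,25)=20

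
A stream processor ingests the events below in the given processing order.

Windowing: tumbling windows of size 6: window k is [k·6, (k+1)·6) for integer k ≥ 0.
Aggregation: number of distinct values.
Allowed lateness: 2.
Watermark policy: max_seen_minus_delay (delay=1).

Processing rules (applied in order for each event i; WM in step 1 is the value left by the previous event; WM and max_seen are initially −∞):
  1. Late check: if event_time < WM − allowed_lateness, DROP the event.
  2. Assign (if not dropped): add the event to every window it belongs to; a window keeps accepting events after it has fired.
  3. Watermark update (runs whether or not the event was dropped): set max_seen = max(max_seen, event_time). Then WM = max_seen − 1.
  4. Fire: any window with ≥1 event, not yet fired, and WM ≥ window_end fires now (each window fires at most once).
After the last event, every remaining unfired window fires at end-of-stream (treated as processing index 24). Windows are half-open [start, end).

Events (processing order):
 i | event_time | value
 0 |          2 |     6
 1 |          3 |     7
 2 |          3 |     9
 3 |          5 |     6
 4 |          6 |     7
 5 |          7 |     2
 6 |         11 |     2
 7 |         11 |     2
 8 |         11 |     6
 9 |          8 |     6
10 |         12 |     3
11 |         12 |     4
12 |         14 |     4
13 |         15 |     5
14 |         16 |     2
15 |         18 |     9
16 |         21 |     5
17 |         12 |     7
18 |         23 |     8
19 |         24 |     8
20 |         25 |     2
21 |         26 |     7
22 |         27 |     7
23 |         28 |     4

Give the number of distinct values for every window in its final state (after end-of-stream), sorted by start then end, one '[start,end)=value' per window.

i=0 t=2 v=6: → [0,6); WM=1
i=1 t=3 v=7: → [0,6); WM=2
i=2 t=3 v=9: → [0,6); WM=2
i=3 t=5 v=6: → [0,6); WM=4
i=4 t=6 v=7: → [6,12); WM=5
i=5 t=7 v=2: → [6,12); WM=6; [0,6) fires=3
i=6 t=11 v=2: → [6,12); WM=10
i=7 t=11 v=2: → [6,12); WM=10
i=8 t=11 v=6: → [6,12); WM=10
i=9 t=8 v=6: → [6,12); WM=10
i=10 t=12 v=3: → [12,18); WM=11
i=11 t=12 v=4: → [12,18); WM=11
i=12 t=14 v=4: → [12,18); WM=13; [6,12) fires=3
i=13 t=15 v=5: → [12,18); WM=14
i=14 t=16 v=2: → [12,18); WM=15
i=15 t=18 v=9: → [18,24); WM=17
i=16 t=21 v=5: → [18,24); WM=20; [12,18) fires=4
i=17 t=12 v=7: DROP (t<20-2); WM=20
i=18 t=23 v=8: → [18,24); WM=22
i=19 t=24 v=8: → [24,30); WM=23
i=20 t=25 v=2: → [24,30); WM=24; [18,24) fires=3
i=21 t=26 v=7: → [24,30); WM=25
i=22 t=27 v=7: → [24,30); WM=26
i=23 t=28 v=4: → [24,30); WM=27

[0,6)=3 [6,12)=3 [12,18)=4 [18,24)=3 [24,30)=4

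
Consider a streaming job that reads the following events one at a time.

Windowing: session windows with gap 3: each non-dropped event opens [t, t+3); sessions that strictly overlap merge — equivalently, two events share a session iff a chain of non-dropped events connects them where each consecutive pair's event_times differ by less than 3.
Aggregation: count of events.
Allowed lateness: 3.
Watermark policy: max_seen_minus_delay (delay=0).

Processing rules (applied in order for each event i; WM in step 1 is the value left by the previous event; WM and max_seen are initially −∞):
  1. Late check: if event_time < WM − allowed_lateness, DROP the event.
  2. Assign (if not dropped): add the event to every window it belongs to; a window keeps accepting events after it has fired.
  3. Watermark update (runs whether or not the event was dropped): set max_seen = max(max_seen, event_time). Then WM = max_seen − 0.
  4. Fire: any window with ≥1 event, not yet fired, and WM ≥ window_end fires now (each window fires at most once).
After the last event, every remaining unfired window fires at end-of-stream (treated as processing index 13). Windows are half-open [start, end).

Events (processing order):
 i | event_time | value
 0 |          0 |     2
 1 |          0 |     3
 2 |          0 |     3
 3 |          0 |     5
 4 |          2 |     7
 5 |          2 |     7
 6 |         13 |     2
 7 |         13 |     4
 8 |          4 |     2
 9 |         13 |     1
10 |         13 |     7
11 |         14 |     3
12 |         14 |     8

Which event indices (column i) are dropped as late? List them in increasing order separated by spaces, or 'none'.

i=0 t=0 v=2: → [0,3); WM=0
i=1 t=0 v=3: → [0,3); WM=0
i=2 t=0 v=3: → [0,3); WM=0
i=3 t=0 v=5: → [0,3); WM=0
i=4 t=2 v=7: → [0,5); WM=2
i=5 t=2 v=7: → [0,5); WM=2
i=6 t=13 v=2: → [13,16); WM=13
i=7 t=13 v=4: → [13,16); WM=13
i=8 t=4 v=2: DROP (t<13-3); WM=13
i=9 t=13 v=1: → [13,16); WM=13
i=10 t=13 v=7: → [13,16); WM=13
i=11 t=14 v=3: → [13,17); WM=14
i=12 t=14 v=8: → [13,17); WM=14

8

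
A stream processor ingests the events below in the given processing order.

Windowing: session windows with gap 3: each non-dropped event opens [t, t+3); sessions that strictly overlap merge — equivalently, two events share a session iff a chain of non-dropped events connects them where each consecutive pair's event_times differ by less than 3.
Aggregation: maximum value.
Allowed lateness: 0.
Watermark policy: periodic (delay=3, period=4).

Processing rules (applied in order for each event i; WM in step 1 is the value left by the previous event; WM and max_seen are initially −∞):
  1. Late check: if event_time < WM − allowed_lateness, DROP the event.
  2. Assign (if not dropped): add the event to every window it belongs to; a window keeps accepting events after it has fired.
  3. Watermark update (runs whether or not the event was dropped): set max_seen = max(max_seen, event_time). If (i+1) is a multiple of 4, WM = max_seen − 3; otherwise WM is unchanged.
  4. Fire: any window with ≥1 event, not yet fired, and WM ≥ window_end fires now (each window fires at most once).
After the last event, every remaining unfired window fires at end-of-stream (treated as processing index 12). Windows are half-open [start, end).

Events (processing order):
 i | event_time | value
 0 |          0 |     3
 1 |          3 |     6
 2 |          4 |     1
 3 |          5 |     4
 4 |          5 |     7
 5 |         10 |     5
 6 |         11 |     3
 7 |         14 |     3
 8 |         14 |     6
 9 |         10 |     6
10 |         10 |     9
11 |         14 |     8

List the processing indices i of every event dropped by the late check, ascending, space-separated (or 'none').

i=0 t=0 v=3: → [0,3); WM=−∞
i=1 t=3 v=6: → [3,6); WM=−∞
i=2 t=4 v=1: → [3,7); WM=−∞
i=3 t=5 v=4: → [3,8); WM=2
i=4 t=5 v=7: → [3,8); WM=2
i=5 t=10 v=5: → [10,13); WM=2
i=6 t=11 v=3: → [10,14); WM=2
i=7 t=14 v=3: → [14,17); WM=11
i=8 t=14 v=6: → [14,17); WM=11
i=9 t=10 v=6: DROP (t<11-0); WM=11
i=10 t=10 v=9: DROP (t<11-0); WM=11
i=11 t=14 v=8: → [14,17); WM=11

9 10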